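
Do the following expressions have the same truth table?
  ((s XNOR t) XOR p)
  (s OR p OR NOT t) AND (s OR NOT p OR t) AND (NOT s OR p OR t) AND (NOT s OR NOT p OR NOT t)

Yes, they are equivalent — the two output columns agree on all 8 assignments:
s | p | t | Expression 1 | Expression 2
---------------------------------------
0 | 0 | 0 | 1 | 1
0 | 0 | 1 | 0 | 0
0 | 1 | 0 | 0 | 0
0 | 1 | 1 | 1 | 1
1 | 0 | 0 | 0 | 0
1 | 0 | 1 | 1 | 1
1 | 1 | 0 | 1 | 1
1 | 1 | 1 | 0 | 0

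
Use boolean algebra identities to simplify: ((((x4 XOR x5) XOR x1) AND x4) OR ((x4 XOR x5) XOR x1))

By absorption (E OR (E AND v) = E):
= ((x4 XOR x5) XOR x1)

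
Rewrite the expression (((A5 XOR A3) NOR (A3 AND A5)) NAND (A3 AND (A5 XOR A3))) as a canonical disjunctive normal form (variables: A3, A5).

(NOT A3 AND NOT A5) OR (NOT A3 AND A5) OR (A3 AND NOT A5) OR (A3 AND A5)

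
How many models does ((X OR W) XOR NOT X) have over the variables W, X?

Satisfying assignments: (0,0), (0,1), (1,1)
Count: 3 out of 4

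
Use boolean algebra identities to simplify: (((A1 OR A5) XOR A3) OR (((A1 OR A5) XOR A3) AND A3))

By absorption (E OR (E AND v) = E):
= ((A1 OR A5) XOR A3)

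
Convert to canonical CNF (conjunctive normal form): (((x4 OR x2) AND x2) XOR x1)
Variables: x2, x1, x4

(x2 OR x1 OR x4) AND (x2 OR x1 OR NOT x4) AND (NOT x2 OR NOT x1 OR x4) AND (NOT x2 OR NOT x1 OR NOT x4)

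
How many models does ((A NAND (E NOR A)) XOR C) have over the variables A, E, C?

Satisfying assignments: (0,0,0), (0,1,0), (1,0,0), (1,1,0)
Count: 4 out of 8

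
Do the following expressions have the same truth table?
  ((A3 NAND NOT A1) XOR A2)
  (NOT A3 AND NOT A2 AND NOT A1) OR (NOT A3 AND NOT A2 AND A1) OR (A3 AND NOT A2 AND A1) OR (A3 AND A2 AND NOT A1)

Yes, they are equivalent — the two output columns agree on all 8 assignments:
A3 | A2 | A1 | Expression 1 | Expression 2
------------------------------------------
0 | 0 | 0 | 1 | 1
0 | 0 | 1 | 1 | 1
0 | 1 | 0 | 0 | 0
0 | 1 | 1 | 0 | 0
1 | 0 | 0 | 0 | 0
1 | 0 | 1 | 1 | 1
1 | 1 | 0 | 1 | 1
1 | 1 | 1 | 0 | 0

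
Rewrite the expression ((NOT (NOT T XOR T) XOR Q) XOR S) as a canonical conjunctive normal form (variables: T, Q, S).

(T OR Q OR S) AND (T OR NOT Q OR NOT S) AND (NOT T OR Q OR S) AND (NOT T OR NOT Q OR NOT S)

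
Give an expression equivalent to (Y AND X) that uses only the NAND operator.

((Y NAND X) NAND (Y NAND X))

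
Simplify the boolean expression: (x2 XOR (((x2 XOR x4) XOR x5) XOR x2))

By XOR self-cancellation ((E XOR v) XOR v = E):
= ((x2 XOR x4) XOR x5)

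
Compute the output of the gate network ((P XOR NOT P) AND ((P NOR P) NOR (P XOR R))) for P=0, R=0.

Substituting: ((0 XOR NOT 0) AND ((0 NOR 0) NOR (0 XOR 0)))
= 0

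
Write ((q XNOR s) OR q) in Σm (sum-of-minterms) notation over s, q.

Σm(0, 1, 3) = (NOT s AND NOT q) OR (NOT s AND q) OR (s AND q)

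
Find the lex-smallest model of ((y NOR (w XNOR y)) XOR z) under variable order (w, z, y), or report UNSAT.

w=0, z=1, y=0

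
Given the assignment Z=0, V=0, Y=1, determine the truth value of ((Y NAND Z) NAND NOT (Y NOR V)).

Substituting: ((1 NAND 0) NAND NOT (1 NOR 0))
= 0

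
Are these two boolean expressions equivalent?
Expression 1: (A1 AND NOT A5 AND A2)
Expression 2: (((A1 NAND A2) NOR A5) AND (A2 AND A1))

Yes, they are equivalent — the two output columns agree on all 8 assignments:
A1 | A5 | A2 | Expression 1 | Expression 2
------------------------------------------
0 | 0 | 0 | 0 | 0
0 | 0 | 1 | 0 | 0
0 | 1 | 0 | 0 | 0
0 | 1 | 1 | 0 | 0
1 | 0 | 0 | 0 | 0
1 | 0 | 1 | 1 | 1
1 | 1 | 0 | 0 | 0
1 | 1 | 1 | 0 | 0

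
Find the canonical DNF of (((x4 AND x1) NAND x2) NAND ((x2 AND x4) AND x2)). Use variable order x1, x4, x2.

(NOT x1 AND NOT x4 AND NOT x2) OR (NOT x1 AND NOT x4 AND x2) OR (NOT x1 AND x4 AND NOT x2) OR (x1 AND NOT x4 AND NOT x2) OR (x1 AND NOT x4 AND x2) OR (x1 AND x4 AND NOT x2) OR (x1 AND x4 AND x2)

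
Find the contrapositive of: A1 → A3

Contrapositive: NOT A3 → NOT A1
Note: A statement and its contrapositive are logically equivalent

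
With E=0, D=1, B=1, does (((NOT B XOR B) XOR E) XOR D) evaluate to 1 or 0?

Substituting: (((NOT 1 XOR 1) XOR 0) XOR 1)
= 0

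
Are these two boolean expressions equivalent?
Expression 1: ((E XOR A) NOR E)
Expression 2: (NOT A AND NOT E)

Yes, they are equivalent — the two output columns agree on all 4 assignments:
A | E | Expression 1 | Expression 2
-----------------------------------
0 | 0 | 1 | 1
0 | 1 | 0 | 0
1 | 0 | 0 | 0
1 | 1 | 0 | 0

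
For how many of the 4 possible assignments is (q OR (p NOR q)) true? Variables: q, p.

Satisfying assignments: (0,0), (1,0), (1,1)
Count: 3 out of 4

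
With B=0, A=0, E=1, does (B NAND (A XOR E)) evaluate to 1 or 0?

Substituting: (0 NAND (0 XOR 1))
= 1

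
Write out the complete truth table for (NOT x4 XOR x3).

x3 | x4 | Output
----------------
0 | 0 | 1
0 | 1 | 0
1 | 0 | 0
1 | 1 | 1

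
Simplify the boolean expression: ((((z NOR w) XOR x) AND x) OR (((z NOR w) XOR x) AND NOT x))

By distribution ((E AND v) OR (E AND NOT v) = E):
= ((z NOR w) XOR x)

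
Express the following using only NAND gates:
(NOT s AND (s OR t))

(((s NAND s) NAND ((s NAND s) NAND (t NAND t))) NAND ((s NAND s) NAND ((s NAND s) NAND (t NAND t))))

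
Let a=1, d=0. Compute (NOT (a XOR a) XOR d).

Substituting: (NOT (1 XOR 1) XOR 0)
= 1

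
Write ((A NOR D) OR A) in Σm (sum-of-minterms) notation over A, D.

Σm(0, 2, 3) = (NOT A AND NOT D) OR (A AND NOT D) OR (A AND D)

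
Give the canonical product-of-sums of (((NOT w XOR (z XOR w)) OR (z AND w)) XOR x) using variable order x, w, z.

ΠM(1, 4, 6, 7) = (x OR w OR NOT z) AND (NOT x OR w OR z) AND (NOT x OR NOT w OR z) AND (NOT x OR NOT w OR NOT z)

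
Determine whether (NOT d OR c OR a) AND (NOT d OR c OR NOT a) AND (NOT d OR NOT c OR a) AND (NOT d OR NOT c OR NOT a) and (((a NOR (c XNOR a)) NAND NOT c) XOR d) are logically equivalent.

Yes, they are equivalent — the two output columns agree on all 8 assignments:
d | c | a | Expression 1 | Expression 2
---------------------------------------
0 | 0 | 0 | 1 | 1
0 | 0 | 1 | 1 | 1
0 | 1 | 0 | 1 | 1
0 | 1 | 1 | 1 | 1
1 | 0 | 0 | 0 | 0
1 | 0 | 1 | 0 | 0
1 | 1 | 0 | 0 | 0
1 | 1 | 1 | 0 | 0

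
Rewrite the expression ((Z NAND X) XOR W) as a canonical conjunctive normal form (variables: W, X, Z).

(W OR NOT X OR NOT Z) AND (NOT W OR X OR Z) AND (NOT W OR X OR NOT Z) AND (NOT W OR NOT X OR Z)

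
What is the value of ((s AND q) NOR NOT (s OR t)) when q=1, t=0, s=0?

Substituting: ((0 AND 1) NOR NOT (0 OR 0))
= 0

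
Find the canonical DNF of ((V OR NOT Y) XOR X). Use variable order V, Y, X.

(NOT V AND NOT Y AND NOT X) OR (NOT V AND Y AND X) OR (V AND NOT Y AND NOT X) OR (V AND Y AND NOT X)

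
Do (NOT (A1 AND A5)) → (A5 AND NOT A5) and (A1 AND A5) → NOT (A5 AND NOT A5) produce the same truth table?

No, Inverse is not equivalent to original (counterexample: A5=0, A1=0)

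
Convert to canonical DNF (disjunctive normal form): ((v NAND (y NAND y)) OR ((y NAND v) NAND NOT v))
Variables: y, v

(NOT y AND NOT v) OR (NOT y AND v) OR (y AND NOT v) OR (y AND v)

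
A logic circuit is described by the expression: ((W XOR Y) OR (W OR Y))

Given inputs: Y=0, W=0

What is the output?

Substituting: ((0 XOR 0) OR (0 OR 0))
= 0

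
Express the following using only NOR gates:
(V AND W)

((V NOR V) NOR (W NOR W))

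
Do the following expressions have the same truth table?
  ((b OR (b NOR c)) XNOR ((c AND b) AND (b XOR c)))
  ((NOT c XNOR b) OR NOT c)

No. Counterexample: with c=0, b=0, Expression 1 = 0 but Expression 2 = 1.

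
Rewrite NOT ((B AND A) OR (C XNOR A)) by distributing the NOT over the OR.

NOT (B AND A) AND NOT (C XNOR A)
De Morgan's: NOT(OR of terms) = AND of negations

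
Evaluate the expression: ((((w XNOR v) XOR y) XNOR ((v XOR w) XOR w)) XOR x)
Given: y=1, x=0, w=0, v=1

Substituting: ((((0 XNOR 1) XOR 1) XNOR ((1 XOR 0) XOR 0)) XOR 0)
= 1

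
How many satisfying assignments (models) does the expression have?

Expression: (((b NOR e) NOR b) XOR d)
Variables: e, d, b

Satisfying assignments: (0,1,0), (0,1,1), (1,0,0), (1,1,1)
Count: 4 out of 8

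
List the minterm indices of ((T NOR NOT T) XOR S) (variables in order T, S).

Σm(1, 3) = (NOT T AND S) OR (T AND S)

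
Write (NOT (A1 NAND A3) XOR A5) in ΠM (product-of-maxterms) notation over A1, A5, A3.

ΠM(0, 1, 4, 7) = (A1 OR A5 OR A3) AND (A1 OR A5 OR NOT A3) AND (NOT A1 OR A5 OR A3) AND (NOT A1 OR NOT A5 OR NOT A3)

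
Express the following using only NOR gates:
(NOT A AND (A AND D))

(((A NOR A) NOR (A NOR A)) NOR (((A NOR A) NOR (D NOR D)) NOR ((A NOR A) NOR (D NOR D))))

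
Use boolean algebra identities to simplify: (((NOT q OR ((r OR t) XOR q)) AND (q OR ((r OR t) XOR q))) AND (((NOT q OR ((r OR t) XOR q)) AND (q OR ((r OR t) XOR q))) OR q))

By absorption (E AND (E OR v) = E) then distribution ((E OR v) AND (E OR NOT v) = E):
= ((r OR t) XOR q)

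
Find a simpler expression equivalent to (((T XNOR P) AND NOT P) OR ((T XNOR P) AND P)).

By distribution ((E AND v) OR (E AND NOT v) = E):
= (T XNOR P)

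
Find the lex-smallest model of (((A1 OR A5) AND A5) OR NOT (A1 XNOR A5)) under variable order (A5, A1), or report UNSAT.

A5=0, A1=1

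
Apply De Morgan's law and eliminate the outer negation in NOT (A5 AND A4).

NOT A5 OR NOT A4
De Morgan's: NOT(AND of terms) = OR of negations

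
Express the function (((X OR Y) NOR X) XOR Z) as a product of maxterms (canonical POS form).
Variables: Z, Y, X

ΠM(1, 2, 3, 4) = (Z OR Y OR NOT X) AND (Z OR NOT Y OR X) AND (Z OR NOT Y OR NOT X) AND (NOT Z OR Y OR X)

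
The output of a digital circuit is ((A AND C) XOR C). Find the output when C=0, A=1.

Substituting: ((1 AND 0) XOR 0)
= 0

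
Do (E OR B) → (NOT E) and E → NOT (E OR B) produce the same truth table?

Yes, Contrapositive is always equivalent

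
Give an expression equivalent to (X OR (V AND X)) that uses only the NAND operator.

((X NAND X) NAND (((V NAND X) NAND (V NAND X)) NAND ((V NAND X) NAND (V NAND X))))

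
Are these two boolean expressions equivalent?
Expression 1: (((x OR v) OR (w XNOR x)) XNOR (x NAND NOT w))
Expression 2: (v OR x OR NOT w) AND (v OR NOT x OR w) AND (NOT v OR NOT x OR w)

Yes, they are equivalent — the two output columns agree on all 8 assignments:
v | x | w | Expression 1 | Expression 2
---------------------------------------
0 | 0 | 0 | 1 | 1
0 | 0 | 1 | 0 | 0
0 | 1 | 0 | 0 | 0
0 | 1 | 1 | 1 | 1
1 | 0 | 0 | 1 | 1
1 | 0 | 1 | 1 | 1
1 | 1 | 0 | 0 | 0
1 | 1 | 1 | 1 | 1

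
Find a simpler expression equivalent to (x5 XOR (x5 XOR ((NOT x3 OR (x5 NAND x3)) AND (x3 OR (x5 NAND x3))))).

By XOR self-cancellation ((E XOR v) XOR v = E) then distribution ((E OR v) AND (E OR NOT v) = E):
= (x5 NAND x3)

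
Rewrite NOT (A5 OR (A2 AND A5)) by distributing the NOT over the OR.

NOT A5 AND NOT (A2 AND A5)
De Morgan's: NOT(OR of terms) = AND of negations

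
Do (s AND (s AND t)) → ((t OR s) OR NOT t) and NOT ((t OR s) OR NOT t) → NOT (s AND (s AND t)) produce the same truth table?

Yes, Contrapositive is always equivalent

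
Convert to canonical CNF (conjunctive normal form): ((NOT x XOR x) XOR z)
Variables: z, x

(NOT z OR x) AND (NOT z OR NOT x)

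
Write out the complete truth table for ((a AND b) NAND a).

b | a | Output
--------------
0 | 0 | 1
0 | 1 | 1
1 | 0 | 1
1 | 1 | 0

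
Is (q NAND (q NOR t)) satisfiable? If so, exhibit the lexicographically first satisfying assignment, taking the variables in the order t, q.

t=0, q=0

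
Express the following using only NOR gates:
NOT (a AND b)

(((a NOR a) NOR (b NOR b)) NOR ((a NOR a) NOR (b NOR b)))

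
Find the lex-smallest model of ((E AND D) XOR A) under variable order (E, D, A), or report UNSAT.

E=0, D=0, A=1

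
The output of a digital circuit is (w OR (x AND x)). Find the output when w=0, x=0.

Substituting: (0 OR (0 AND 0))
= 0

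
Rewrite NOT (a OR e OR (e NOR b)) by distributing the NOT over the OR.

NOT a AND NOT e AND NOT (e NOR b)
De Morgan's: NOT(OR of terms) = AND of negations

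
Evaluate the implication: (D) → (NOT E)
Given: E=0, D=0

Antecedent (D) = 0; consequent (NOT E) = 1.
0 → 1 = 1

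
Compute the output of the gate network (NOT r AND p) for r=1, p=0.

Substituting: (NOT 1 AND 0)
= 0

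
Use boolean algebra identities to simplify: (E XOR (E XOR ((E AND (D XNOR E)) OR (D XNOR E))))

By XOR self-cancellation ((E XOR v) XOR v = E) then absorption (E OR (E AND v) = E):
= (D XNOR E)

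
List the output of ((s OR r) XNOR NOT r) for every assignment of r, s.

r | s | Output
--------------
0 | 0 | 0
0 | 1 | 1
1 | 0 | 0
1 | 1 | 0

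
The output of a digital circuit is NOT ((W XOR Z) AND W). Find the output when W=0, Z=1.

Substituting: NOT ((0 XOR 1) AND 0)
= 1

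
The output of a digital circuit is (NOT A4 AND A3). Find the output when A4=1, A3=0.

Substituting: (NOT 1 AND 0)
= 0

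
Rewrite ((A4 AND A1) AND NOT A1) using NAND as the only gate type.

((((A4 NAND A1) NAND (A4 NAND A1)) NAND (A1 NAND A1)) NAND (((A4 NAND A1) NAND (A4 NAND A1)) NAND (A1 NAND A1)))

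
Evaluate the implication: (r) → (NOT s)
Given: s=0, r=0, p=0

Antecedent (r) = 0; consequent (NOT s) = 1.
0 → 1 = 1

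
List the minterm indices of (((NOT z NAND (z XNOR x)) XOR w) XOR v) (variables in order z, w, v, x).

Σm(1, 2, 4, 7, 8, 9, 14, 15) = (NOT z AND NOT w AND NOT v AND x) OR (NOT z AND NOT w AND v AND NOT x) OR (NOT z AND w AND NOT v AND NOT x) OR (NOT z AND w AND v AND x) OR (z AND NOT w AND NOT v AND NOT x) OR (z AND NOT w AND NOT v AND x) OR (z AND w AND v AND NOT x) OR (z AND w AND v AND x)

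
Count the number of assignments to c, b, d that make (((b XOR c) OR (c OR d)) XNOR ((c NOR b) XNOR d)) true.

Satisfying assignments: (0,0,0), (0,0,1), (0,1,0), (1,0,0), (1,1,0)
Count: 5 out of 8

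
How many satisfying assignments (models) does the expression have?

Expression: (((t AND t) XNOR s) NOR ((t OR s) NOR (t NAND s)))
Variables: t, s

Satisfying assignments: (0,1), (1,0)
Count: 2 out of 4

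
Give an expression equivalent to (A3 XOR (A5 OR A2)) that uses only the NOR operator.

((((A3 NOR ((A5 NOR A2) NOR (A5 NOR A2))) NOR (A3 NOR ((A5 NOR A2) NOR (A5 NOR A2)))) NOR ((A3 NOR ((A5 NOR A2) NOR (A5 NOR A2))) NOR (A3 NOR ((A5 NOR A2) NOR (A5 NOR A2))))) NOR ((((A3 NOR A3) NOR (((A5 NOR A2) NOR (A5 NOR A2)) NOR ((A5 NOR A2) NOR (A5 NOR A2)))) NOR ((A3 NOR A3) NOR (((A5 NOR A2) NOR (A5 NOR A2)) NOR ((A5 NOR A2) NOR (A5 NOR A2))))) NOR (((A3 NOR A3) NOR (((A5 NOR A2) NOR (A5 NOR A2)) NOR ((A5 NOR A2) NOR (A5 NOR A2)))) NOR ((A3 NOR A3) NOR (((A5 NOR A2) NOR (A5 NOR A2)) NOR ((A5 NOR A2) NOR (A5 NOR A2)))))))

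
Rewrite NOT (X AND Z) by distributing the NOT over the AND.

NOT X OR NOT Z
De Morgan's: NOT(AND of terms) = OR of negations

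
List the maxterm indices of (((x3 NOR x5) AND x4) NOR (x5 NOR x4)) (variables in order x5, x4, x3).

ΠM(0, 1, 2) = (x5 OR x4 OR x3) AND (x5 OR x4 OR NOT x3) AND (x5 OR NOT x4 OR x3)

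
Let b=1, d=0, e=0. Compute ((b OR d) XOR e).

Substituting: ((1 OR 0) XOR 0)
= 1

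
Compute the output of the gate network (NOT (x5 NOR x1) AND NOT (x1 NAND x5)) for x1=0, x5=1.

Substituting: (NOT (1 NOR 0) AND NOT (0 NAND 1))
= 0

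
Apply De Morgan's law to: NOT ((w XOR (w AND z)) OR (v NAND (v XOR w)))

NOT (w XOR (w AND z)) AND NOT (v NAND (v XOR w))
De Morgan's: NOT(OR of terms) = AND of negations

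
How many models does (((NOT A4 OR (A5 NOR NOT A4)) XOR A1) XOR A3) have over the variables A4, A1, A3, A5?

Satisfying assignments: (0,0,0,0), (0,0,0,1), (0,1,1,0), (0,1,1,1), (1,0,0,0), (1,0,1,1), (1,1,0,1), (1,1,1,0)
Count: 8 out of 16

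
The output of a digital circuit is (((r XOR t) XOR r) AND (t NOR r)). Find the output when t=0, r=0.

Substituting: (((0 XOR 0) XOR 0) AND (0 NOR 0))
= 0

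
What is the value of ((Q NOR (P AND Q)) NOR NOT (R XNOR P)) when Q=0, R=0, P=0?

Substituting: ((0 NOR (0 AND 0)) NOR NOT (0 XNOR 0))
= 0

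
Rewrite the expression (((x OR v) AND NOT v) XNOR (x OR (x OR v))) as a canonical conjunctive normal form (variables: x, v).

(x OR NOT v) AND (NOT x OR NOT v)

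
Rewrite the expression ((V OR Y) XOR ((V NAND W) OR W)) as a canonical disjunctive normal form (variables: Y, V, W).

(NOT Y AND NOT V AND NOT W) OR (NOT Y AND NOT V AND W)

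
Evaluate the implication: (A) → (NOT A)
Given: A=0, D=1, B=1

Antecedent (A) = 0; consequent (NOT A) = 1.
0 → 1 = 1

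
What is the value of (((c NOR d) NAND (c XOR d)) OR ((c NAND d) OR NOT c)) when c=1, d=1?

Substituting: (((1 NOR 1) NAND (1 XOR 1)) OR ((1 NAND 1) OR NOT 1))
= 1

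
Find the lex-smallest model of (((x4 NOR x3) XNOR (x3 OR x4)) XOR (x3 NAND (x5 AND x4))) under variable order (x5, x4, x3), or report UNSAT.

x5=0, x4=0, x3=0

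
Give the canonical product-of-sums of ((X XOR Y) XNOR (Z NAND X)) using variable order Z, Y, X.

ΠM(0, 3, 4, 5) = (Z OR Y OR X) AND (Z OR NOT Y OR NOT X) AND (NOT Z OR Y OR X) AND (NOT Z OR Y OR NOT X)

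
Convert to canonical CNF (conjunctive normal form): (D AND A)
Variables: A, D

(A OR D) AND (A OR NOT D) AND (NOT A OR D)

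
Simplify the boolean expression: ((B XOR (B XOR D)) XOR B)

By XOR self-cancellation ((E XOR v) XOR v = E):
= (B XOR D)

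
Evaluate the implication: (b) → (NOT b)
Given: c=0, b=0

Antecedent (b) = 0; consequent (NOT b) = 1.
0 → 1 = 1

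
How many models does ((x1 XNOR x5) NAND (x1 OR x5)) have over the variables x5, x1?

Satisfying assignments: (0,0), (0,1), (1,0)
Count: 3 out of 4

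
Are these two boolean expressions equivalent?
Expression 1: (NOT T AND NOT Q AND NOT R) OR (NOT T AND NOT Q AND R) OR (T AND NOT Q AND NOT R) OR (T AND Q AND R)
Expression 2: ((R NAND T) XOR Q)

Yes, they are equivalent — the two output columns agree on all 8 assignments:
T | Q | R | Expression 1 | Expression 2
---------------------------------------
0 | 0 | 0 | 1 | 1
0 | 0 | 1 | 1 | 1
0 | 1 | 0 | 0 | 0
0 | 1 | 1 | 0 | 0
1 | 0 | 0 | 1 | 1
1 | 0 | 1 | 0 | 0
1 | 1 | 0 | 0 | 0
1 | 1 | 1 | 1 | 1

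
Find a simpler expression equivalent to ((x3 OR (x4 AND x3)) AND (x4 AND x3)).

By absorption (E AND (E OR v) = E):
= (x4 AND x3)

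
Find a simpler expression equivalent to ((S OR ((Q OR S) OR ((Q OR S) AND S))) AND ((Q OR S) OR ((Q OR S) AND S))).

By absorption (E AND (E OR v) = E) then absorption (E OR (E AND v) = E):
= (Q OR S)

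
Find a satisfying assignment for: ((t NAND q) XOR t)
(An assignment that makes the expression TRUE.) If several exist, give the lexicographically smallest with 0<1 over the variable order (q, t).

q=0, t=0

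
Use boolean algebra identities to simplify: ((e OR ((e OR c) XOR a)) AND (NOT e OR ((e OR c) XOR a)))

By distribution ((E OR v) AND (E OR NOT v) = E):
= ((e OR c) XOR a)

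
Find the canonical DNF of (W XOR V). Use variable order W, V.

(NOT W AND V) OR (W AND NOT V)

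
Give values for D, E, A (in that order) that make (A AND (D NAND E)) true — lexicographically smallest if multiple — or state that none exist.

D=0, E=0, A=1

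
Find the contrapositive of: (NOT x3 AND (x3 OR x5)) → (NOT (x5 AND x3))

Contrapositive: (x5 AND x3) → NOT (NOT x3 AND (x3 OR x5))
Note: A statement and its contrapositive are logically equivalent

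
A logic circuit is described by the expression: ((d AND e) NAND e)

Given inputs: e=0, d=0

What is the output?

Substituting: ((0 AND 0) NAND 0)
= 1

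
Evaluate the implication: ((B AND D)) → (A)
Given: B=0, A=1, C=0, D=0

Antecedent ((B AND D)) = 0; consequent (A) = 1.
0 → 1 = 1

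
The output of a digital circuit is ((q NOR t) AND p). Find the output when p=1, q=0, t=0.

Substituting: ((0 NOR 0) AND 1)
= 1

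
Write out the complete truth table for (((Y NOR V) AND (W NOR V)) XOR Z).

Z | Y | W | V | Output
----------------------
0 | 0 | 0 | 0 | 1
0 | 0 | 0 | 1 | 0
0 | 0 | 1 | 0 | 0
0 | 0 | 1 | 1 | 0
0 | 1 | 0 | 0 | 0
0 | 1 | 0 | 1 | 0
0 | 1 | 1 | 0 | 0
0 | 1 | 1 | 1 | 0
1 | 0 | 0 | 0 | 0
1 | 0 | 0 | 1 | 1
1 | 0 | 1 | 0 | 1
1 | 0 | 1 | 1 | 1
1 | 1 | 0 | 0 | 1
1 | 1 | 0 | 1 | 1
1 | 1 | 1 | 0 | 1
1 | 1 | 1 | 1 | 1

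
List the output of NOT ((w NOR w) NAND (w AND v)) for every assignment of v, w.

v | w | Output
--------------
0 | 0 | 0
0 | 1 | 0
1 | 0 | 0
1 | 1 | 0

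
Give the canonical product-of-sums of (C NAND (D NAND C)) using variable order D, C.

ΠM(1) = (D OR NOT C)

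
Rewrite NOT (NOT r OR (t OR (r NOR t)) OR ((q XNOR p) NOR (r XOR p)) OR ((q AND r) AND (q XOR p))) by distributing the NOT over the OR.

r AND NOT (t OR (r NOR t)) AND NOT ((q XNOR p) NOR (r XOR p)) AND NOT ((q AND r) AND (q XOR p))
De Morgan's: NOT(OR of terms) = AND of negations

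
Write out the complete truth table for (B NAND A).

A | B | Output
--------------
0 | 0 | 1
0 | 1 | 1
1 | 0 | 1
1 | 1 | 0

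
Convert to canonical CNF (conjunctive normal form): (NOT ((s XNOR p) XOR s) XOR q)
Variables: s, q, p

(s OR q OR p) AND (s OR NOT q OR NOT p) AND (NOT s OR q OR p) AND (NOT s OR NOT q OR NOT p)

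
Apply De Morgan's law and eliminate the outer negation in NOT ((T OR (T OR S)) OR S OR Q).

NOT (T OR (T OR S)) AND NOT S AND NOT Q
De Morgan's: NOT(OR of terms) = AND of negations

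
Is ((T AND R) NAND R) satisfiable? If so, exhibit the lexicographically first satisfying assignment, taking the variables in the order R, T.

R=0, T=0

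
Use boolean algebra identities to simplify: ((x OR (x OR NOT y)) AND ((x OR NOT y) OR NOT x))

By distribution ((E OR v) AND (E OR NOT v) = E):
= (x OR NOT y)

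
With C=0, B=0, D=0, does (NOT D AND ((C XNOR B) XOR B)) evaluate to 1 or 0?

Substituting: (NOT 0 AND ((0 XNOR 0) XOR 0))
= 1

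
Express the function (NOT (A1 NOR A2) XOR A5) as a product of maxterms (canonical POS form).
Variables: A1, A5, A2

ΠM(0, 3, 6, 7) = (A1 OR A5 OR A2) AND (A1 OR NOT A5 OR NOT A2) AND (NOT A1 OR NOT A5 OR A2) AND (NOT A1 OR NOT A5 OR NOT A2)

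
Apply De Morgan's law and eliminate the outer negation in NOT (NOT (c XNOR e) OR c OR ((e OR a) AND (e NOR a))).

(c XNOR e) AND NOT c AND NOT ((e OR a) AND (e NOR a))
De Morgan's: NOT(OR of terms) = AND of negations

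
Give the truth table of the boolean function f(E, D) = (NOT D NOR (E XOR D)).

E | D | Output
--------------
0 | 0 | 0
0 | 1 | 0
1 | 0 | 0
1 | 1 | 1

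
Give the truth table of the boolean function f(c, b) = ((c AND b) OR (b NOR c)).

c | b | Output
--------------
0 | 0 | 1
0 | 1 | 0
1 | 0 | 0
1 | 1 | 1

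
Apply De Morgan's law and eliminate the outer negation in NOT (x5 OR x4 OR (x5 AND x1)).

NOT x5 AND NOT x4 AND NOT (x5 AND x1)
De Morgan's: NOT(OR of terms) = AND of negations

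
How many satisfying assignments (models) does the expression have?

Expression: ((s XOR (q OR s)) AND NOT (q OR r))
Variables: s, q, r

No assignment satisfies the expression.
Count: 0 out of 8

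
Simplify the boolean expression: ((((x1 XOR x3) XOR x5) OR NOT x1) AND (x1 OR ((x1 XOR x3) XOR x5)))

By distribution ((E OR v) AND (E OR NOT v) = E):
= ((x1 XOR x3) XOR x5)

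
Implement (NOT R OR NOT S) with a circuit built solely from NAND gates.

(((R NAND R) NAND (R NAND R)) NAND ((S NAND S) NAND (S NAND S)))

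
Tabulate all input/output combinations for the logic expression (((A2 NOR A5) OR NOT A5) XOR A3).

A5 | A3 | A2 | Output
---------------------
0 | 0 | 0 | 1
0 | 0 | 1 | 1
0 | 1 | 0 | 0
0 | 1 | 1 | 0
1 | 0 | 0 | 0
1 | 0 | 1 | 0
1 | 1 | 0 | 1
1 | 1 | 1 | 1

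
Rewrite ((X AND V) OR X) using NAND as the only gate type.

((((X NAND V) NAND (X NAND V)) NAND ((X NAND V) NAND (X NAND V))) NAND (X NAND X))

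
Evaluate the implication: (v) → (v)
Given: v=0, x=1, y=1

Antecedent (v) = 0; consequent (v) = 0.
0 → 0 = 1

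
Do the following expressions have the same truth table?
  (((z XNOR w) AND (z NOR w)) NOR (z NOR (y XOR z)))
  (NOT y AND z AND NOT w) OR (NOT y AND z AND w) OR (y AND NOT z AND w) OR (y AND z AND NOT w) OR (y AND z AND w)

Yes, they are equivalent — the two output columns agree on all 8 assignments:
y | z | w | Expression 1 | Expression 2
---------------------------------------
0 | 0 | 0 | 0 | 0
0 | 0 | 1 | 0 | 0
0 | 1 | 0 | 1 | 1
0 | 1 | 1 | 1 | 1
1 | 0 | 0 | 0 | 0
1 | 0 | 1 | 1 | 1
1 | 1 | 0 | 1 | 1
1 | 1 | 1 | 1 | 1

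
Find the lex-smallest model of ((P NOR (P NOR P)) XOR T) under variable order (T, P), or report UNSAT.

T=1, P=0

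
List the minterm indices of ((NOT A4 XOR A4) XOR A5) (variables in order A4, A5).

Σm(0, 2) = (NOT A4 AND NOT A5) OR (A4 AND NOT A5)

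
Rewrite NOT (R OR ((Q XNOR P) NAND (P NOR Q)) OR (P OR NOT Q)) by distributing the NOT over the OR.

NOT R AND NOT ((Q XNOR P) NAND (P NOR Q)) AND NOT (P OR NOT Q)
De Morgan's: NOT(OR of terms) = AND of negations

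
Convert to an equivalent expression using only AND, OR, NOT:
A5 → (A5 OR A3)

NOT A5 OR (A5 OR A3)
(Implication elimination: A → B = NOT A OR B)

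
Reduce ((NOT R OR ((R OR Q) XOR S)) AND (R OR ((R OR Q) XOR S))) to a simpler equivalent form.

By distribution ((E OR v) AND (E OR NOT v) = E):
= ((R OR Q) XOR S)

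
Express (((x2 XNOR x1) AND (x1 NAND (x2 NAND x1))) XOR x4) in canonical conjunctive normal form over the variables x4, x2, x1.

(x4 OR x2 OR NOT x1) AND (x4 OR NOT x2 OR x1) AND (NOT x4 OR x2 OR x1) AND (NOT x4 OR NOT x2 OR NOT x1)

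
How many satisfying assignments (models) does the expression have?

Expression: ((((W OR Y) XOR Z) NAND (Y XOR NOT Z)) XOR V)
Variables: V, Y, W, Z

Satisfying assignments: (0,0,0,0), (0,0,0,1), (0,0,1,1), (0,1,0,0), (0,1,0,1), (0,1,1,0), (0,1,1,1), (1,0,1,0)
Count: 8 out of 16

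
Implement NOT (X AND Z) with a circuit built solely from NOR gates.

(((X NOR X) NOR (Z NOR Z)) NOR ((X NOR X) NOR (Z NOR Z)))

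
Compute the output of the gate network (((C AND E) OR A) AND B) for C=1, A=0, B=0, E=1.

Substituting: (((1 AND 1) OR 0) AND 0)
= 0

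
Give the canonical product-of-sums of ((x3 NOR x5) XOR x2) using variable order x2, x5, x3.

ΠM(1, 2, 3, 4) = (x2 OR x5 OR NOT x3) AND (x2 OR NOT x5 OR x3) AND (x2 OR NOT x5 OR NOT x3) AND (NOT x2 OR x5 OR x3)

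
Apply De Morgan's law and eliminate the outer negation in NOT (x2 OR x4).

NOT x2 AND NOT x4
De Morgan's: NOT(OR of terms) = AND of negations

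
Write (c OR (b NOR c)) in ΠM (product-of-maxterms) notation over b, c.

ΠM(2) = (NOT b OR c)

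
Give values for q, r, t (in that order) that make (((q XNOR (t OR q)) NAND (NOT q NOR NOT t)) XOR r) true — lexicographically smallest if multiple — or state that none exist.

q=0, r=0, t=0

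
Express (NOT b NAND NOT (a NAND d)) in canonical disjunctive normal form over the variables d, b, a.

(NOT d AND NOT b AND NOT a) OR (NOT d AND NOT b AND a) OR (NOT d AND b AND NOT a) OR (NOT d AND b AND a) OR (d AND NOT b AND NOT a) OR (d AND b AND NOT a) OR (d AND b AND a)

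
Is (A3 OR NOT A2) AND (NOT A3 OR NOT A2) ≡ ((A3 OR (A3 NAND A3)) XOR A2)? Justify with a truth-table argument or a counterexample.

Yes, they are equivalent — the two output columns agree on all 4 assignments:
A3 | A2 | Expression 1 | Expression 2
-------------------------------------
0 | 0 | 1 | 1
0 | 1 | 0 | 0
1 | 0 | 1 | 1
1 | 1 | 0 | 0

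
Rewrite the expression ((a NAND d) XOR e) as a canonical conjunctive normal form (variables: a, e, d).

(a OR NOT e OR d) AND (a OR NOT e OR NOT d) AND (NOT a OR e OR NOT d) AND (NOT a OR NOT e OR d)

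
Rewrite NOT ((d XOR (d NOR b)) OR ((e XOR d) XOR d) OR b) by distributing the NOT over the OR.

NOT (d XOR (d NOR b)) AND NOT ((e XOR d) XOR d) AND NOT b
De Morgan's: NOT(OR of terms) = AND of negations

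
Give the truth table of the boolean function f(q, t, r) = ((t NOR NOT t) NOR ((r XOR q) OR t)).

q | t | r | Output
------------------
0 | 0 | 0 | 1
0 | 0 | 1 | 0
0 | 1 | 0 | 0
0 | 1 | 1 | 0
1 | 0 | 0 | 0
1 | 0 | 1 | 1
1 | 1 | 0 | 0
1 | 1 | 1 | 0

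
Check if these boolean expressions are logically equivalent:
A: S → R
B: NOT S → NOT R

No, Inverse is not equivalent to original (counterexample: S=0, R=1)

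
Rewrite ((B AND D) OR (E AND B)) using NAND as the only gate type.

((((B NAND D) NAND (B NAND D)) NAND ((B NAND D) NAND (B NAND D))) NAND (((E NAND B) NAND (E NAND B)) NAND ((E NAND B) NAND (E NAND B))))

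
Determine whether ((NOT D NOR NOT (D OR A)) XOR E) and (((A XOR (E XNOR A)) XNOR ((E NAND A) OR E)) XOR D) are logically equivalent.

No. Counterexample: with E=0, D=0, A=0, Expression 1 = 0 but Expression 2 = 1.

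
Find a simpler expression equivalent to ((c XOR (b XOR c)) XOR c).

By XOR self-cancellation ((E XOR v) XOR v = E):
= (b XOR c)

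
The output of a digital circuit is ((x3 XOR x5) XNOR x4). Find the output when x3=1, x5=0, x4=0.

Substituting: ((1 XOR 0) XNOR 0)
= 0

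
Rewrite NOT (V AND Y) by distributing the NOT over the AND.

NOT V OR NOT Y
De Morgan's: NOT(AND of terms) = OR of negations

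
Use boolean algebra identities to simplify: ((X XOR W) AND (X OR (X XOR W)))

By absorption (E AND (E OR v) = E):
= (X XOR W)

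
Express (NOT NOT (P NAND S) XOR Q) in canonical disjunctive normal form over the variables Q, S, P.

(NOT Q AND NOT S AND NOT P) OR (NOT Q AND NOT S AND P) OR (NOT Q AND S AND NOT P) OR (Q AND S AND P)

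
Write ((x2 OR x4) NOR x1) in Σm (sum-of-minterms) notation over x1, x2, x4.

Σm(0) = (NOT x1 AND NOT x2 AND NOT x4)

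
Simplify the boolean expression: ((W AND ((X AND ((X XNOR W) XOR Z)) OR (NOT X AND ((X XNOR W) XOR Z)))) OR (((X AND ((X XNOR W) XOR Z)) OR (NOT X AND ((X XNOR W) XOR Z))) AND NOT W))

By distribution ((E AND v) OR (E AND NOT v) = E) then distribution ((E AND v) OR (E AND NOT v) = E):
= ((X XNOR W) XOR Z)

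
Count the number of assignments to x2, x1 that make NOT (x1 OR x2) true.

Satisfying assignments: (0,0)
Count: 1 out of 4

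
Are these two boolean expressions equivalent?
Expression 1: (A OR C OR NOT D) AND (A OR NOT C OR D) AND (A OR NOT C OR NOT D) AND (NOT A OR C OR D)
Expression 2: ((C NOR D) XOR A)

Yes, they are equivalent — the two output columns agree on all 8 assignments:
A | C | D | Expression 1 | Expression 2
---------------------------------------
0 | 0 | 0 | 1 | 1
0 | 0 | 1 | 0 | 0
0 | 1 | 0 | 0 | 0
0 | 1 | 1 | 0 | 0
1 | 0 | 0 | 0 | 0
1 | 0 | 1 | 1 | 1
1 | 1 | 0 | 1 | 1
1 | 1 | 1 | 1 | 1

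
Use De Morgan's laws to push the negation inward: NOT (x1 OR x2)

NOT x1 AND NOT x2
De Morgan's: NOT(OR of terms) = AND of negations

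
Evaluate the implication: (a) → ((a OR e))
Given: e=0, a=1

Antecedent (a) = 1; consequent ((a OR e)) = 1.
1 → 1 = 1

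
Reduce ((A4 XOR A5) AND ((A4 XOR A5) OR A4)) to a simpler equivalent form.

By absorption (E AND (E OR v) = E):
= (A4 XOR A5)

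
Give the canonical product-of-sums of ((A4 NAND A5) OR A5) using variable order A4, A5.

ΠM() = TRUE (no maxterms)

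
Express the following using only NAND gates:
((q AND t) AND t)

((((q NAND t) NAND (q NAND t)) NAND t) NAND (((q NAND t) NAND (q NAND t)) NAND t))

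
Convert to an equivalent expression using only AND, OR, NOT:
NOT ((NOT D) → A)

(NOT D) AND NOT A
(Negated implication: NOT(A → B) = A AND NOT B)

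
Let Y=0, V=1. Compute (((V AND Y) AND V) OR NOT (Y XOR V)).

Substituting: (((1 AND 0) AND 1) OR NOT (0 XOR 1))
= 0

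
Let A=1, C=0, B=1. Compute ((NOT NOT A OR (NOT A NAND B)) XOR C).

Substituting: ((NOT NOT 1 OR (NOT 1 NAND 1)) XOR 0)
= 1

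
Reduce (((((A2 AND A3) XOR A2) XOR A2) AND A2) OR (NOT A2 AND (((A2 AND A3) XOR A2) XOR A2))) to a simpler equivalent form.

By distribution ((E AND v) OR (E AND NOT v) = E) then XOR self-cancellation ((E XOR v) XOR v = E):
= (A2 AND A3)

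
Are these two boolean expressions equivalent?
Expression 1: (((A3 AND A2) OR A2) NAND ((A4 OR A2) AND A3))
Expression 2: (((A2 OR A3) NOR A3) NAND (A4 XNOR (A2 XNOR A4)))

No. Counterexample: with A2=1, A4=0, A3=1, Expression 1 = 0 but Expression 2 = 1.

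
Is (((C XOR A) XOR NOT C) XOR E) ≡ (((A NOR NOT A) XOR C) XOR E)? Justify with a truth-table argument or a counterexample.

No. Counterexample: with A=0, C=0, E=0, Expression 1 = 1 but Expression 2 = 0.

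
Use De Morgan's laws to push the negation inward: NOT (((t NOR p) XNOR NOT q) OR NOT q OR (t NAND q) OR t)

NOT ((t NOR p) XNOR NOT q) AND q AND NOT (t NAND q) AND NOT t
De Morgan's: NOT(OR of terms) = AND of negations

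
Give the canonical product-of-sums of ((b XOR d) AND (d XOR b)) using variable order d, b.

ΠM(0, 3) = (d OR b) AND (NOT d OR NOT b)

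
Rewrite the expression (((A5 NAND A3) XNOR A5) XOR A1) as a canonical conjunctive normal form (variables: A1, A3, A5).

(A1 OR A3 OR A5) AND (A1 OR NOT A3 OR A5) AND (A1 OR NOT A3 OR NOT A5) AND (NOT A1 OR A3 OR NOT A5)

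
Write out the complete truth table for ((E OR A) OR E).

A | E | Output
--------------
0 | 0 | 0
0 | 1 | 1
1 | 0 | 1
1 | 1 | 1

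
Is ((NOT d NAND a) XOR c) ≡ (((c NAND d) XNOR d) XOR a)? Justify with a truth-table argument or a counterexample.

No. Counterexample: with a=0, d=0, c=0, Expression 1 = 1 but Expression 2 = 0.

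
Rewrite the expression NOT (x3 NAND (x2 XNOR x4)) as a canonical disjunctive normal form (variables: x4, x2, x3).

(NOT x4 AND NOT x2 AND x3) OR (x4 AND x2 AND x3)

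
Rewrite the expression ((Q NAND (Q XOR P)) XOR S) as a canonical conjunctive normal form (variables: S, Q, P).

(S OR NOT Q OR P) AND (NOT S OR Q OR P) AND (NOT S OR Q OR NOT P) AND (NOT S OR NOT Q OR NOT P)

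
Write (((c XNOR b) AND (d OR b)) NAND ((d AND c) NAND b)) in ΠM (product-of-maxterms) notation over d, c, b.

ΠM(3, 4) = (d OR NOT c OR NOT b) AND (NOT d OR c OR b)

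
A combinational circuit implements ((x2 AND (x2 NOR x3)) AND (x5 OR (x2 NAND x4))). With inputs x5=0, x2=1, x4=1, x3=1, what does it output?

Substituting: ((1 AND (1 NOR 1)) AND (0 OR (1 NAND 1)))
= 0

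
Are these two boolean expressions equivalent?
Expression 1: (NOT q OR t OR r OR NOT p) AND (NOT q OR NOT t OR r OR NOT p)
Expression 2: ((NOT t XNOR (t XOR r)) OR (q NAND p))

Yes, they are equivalent — the two output columns agree on all 16 assignments:
q | t | r | p | Expression 1 | Expression 2
-------------------------------------------
0 | 0 | 0 | 0 | 1 | 1
0 | 0 | 0 | 1 | 1 | 1
0 | 0 | 1 | 0 | 1 | 1
0 | 0 | 1 | 1 | 1 | 1
0 | 1 | 0 | 0 | 1 | 1
0 | 1 | 0 | 1 | 1 | 1
0 | 1 | 1 | 0 | 1 | 1
0 | 1 | 1 | 1 | 1 | 1
1 | 0 | 0 | 0 | 1 | 1
1 | 0 | 0 | 1 | 0 | 0
1 | 0 | 1 | 0 | 1 | 1
1 | 0 | 1 | 1 | 1 | 1
1 | 1 | 0 | 0 | 1 | 1
1 | 1 | 0 | 1 | 0 | 0
1 | 1 | 1 | 0 | 1 | 1
1 | 1 | 1 | 1 | 1 | 1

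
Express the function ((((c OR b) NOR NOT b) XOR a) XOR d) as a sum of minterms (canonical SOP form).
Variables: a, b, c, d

Σm(1, 3, 5, 7, 8, 10, 12, 14) = (NOT a AND NOT b AND NOT c AND d) OR (NOT a AND NOT b AND c AND d) OR (NOT a AND b AND NOT c AND d) OR (NOT a AND b AND c AND d) OR (a AND NOT b AND NOT c AND NOT d) OR (a AND NOT b AND c AND NOT d) OR (a AND b AND NOT c AND NOT d) OR (a AND b AND c AND NOT d)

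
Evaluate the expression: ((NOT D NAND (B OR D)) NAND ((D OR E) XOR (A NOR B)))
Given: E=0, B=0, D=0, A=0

Substituting: ((NOT 0 NAND (0 OR 0)) NAND ((0 OR 0) XOR (0 NOR 0)))
= 0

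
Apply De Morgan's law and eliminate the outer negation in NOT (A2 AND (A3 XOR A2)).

NOT A2 OR NOT (A3 XOR A2)
De Morgan's: NOT(AND of terms) = OR of negations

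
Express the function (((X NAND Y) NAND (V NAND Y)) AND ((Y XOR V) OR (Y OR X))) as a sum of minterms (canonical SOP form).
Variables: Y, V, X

Σm(5, 6, 7) = (Y AND NOT V AND X) OR (Y AND V AND NOT X) OR (Y AND V AND X)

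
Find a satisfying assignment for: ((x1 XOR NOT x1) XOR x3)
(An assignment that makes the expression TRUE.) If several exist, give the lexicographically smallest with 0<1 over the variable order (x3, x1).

x3=0, x1=0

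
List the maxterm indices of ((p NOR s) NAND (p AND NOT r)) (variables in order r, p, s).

ΠM() = TRUE (no maxterms)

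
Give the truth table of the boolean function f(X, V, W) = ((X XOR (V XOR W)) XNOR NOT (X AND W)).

X | V | W | Output
------------------
0 | 0 | 0 | 0
0 | 0 | 1 | 1
0 | 1 | 0 | 1
0 | 1 | 1 | 0
1 | 0 | 0 | 1
1 | 0 | 1 | 1
1 | 1 | 0 | 0
1 | 1 | 1 | 0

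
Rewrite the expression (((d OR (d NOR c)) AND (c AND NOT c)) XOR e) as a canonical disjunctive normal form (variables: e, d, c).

(e AND NOT d AND NOT c) OR (e AND NOT d AND c) OR (e AND d AND NOT c) OR (e AND d AND c)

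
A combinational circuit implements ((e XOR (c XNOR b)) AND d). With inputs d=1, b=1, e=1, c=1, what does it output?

Substituting: ((1 XOR (1 XNOR 1)) AND 1)
= 0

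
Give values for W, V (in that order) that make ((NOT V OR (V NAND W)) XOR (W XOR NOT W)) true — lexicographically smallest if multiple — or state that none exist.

W=1, V=1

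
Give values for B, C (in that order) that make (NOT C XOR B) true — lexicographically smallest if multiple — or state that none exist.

B=0, C=0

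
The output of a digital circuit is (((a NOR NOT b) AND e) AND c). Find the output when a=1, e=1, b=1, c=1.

Substituting: (((1 NOR NOT 1) AND 1) AND 1)
= 0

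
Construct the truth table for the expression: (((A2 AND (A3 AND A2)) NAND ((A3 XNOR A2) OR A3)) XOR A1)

A2 | A1 | A3 | Output
---------------------
0 | 0 | 0 | 1
0 | 0 | 1 | 1
0 | 1 | 0 | 0
0 | 1 | 1 | 0
1 | 0 | 0 | 1
1 | 0 | 1 | 0
1 | 1 | 0 | 0
1 | 1 | 1 | 1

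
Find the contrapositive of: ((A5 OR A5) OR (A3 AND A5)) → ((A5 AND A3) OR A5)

Contrapositive: NOT ((A5 AND A3) OR A5) → NOT ((A5 OR A5) OR (A3 AND A5))
Note: A statement and its contrapositive are logically equivalent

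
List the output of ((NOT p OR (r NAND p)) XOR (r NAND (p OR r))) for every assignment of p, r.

p | r | Output
--------------
0 | 0 | 0
0 | 1 | 1
1 | 0 | 0
1 | 1 | 0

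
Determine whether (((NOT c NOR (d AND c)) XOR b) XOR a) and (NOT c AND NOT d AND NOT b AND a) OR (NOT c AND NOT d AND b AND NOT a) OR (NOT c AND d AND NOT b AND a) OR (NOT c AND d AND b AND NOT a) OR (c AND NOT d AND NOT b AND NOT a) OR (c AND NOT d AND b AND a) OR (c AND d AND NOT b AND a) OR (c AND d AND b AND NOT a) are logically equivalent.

Yes, they are equivalent — the two output columns agree on all 16 assignments:
c | d | b | a | Expression 1 | Expression 2
-------------------------------------------
0 | 0 | 0 | 0 | 0 | 0
0 | 0 | 0 | 1 | 1 | 1
0 | 0 | 1 | 0 | 1 | 1
0 | 0 | 1 | 1 | 0 | 0
0 | 1 | 0 | 0 | 0 | 0
0 | 1 | 0 | 1 | 1 | 1
0 | 1 | 1 | 0 | 1 | 1
0 | 1 | 1 | 1 | 0 | 0
1 | 0 | 0 | 0 | 1 | 1
1 | 0 | 0 | 1 | 0 | 0
1 | 0 | 1 | 0 | 0 | 0
1 | 0 | 1 | 1 | 1 | 1
1 | 1 | 0 | 0 | 0 | 0
1 | 1 | 0 | 1 | 1 | 1
1 | 1 | 1 | 0 | 1 | 1
1 | 1 | 1 | 1 | 0 | 0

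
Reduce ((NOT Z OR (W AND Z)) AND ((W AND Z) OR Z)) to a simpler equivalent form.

By distribution ((E OR v) AND (E OR NOT v) = E):
= (W AND Z)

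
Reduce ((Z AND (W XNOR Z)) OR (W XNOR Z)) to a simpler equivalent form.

By absorption (E OR (E AND v) = E):
= (W XNOR Z)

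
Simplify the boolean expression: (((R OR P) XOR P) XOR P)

By XOR self-cancellation ((E XOR v) XOR v = E):
= (R OR P)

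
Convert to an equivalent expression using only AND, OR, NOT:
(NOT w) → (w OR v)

w OR (w OR v)
(Implication elimination: A → B = NOT A OR B)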